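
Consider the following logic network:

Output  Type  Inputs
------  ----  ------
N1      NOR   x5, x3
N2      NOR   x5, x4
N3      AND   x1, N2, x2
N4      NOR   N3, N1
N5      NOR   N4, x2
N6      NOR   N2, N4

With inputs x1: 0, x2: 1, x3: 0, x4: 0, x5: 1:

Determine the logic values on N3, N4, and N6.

N1 = x5 NOR x3 = 1 NOR 0 = 0
N2 = x5 NOR x4 = 1 NOR 0 = 0
N3 = x1 AND N2 AND x2 = 0 AND 0 AND 1 = 0
N4 = N3 NOR N1 = 0 NOR 0 = 1
N6 = N2 NOR N4 = 0 NOR 1 = 0

N3 = 0, N4 = 1, N6 = 0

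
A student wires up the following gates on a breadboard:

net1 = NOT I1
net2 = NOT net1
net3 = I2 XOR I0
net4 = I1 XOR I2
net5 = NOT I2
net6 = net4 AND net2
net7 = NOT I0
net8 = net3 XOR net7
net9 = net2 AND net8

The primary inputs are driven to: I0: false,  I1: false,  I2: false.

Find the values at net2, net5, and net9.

net2 = false, net5 = true, net9 = false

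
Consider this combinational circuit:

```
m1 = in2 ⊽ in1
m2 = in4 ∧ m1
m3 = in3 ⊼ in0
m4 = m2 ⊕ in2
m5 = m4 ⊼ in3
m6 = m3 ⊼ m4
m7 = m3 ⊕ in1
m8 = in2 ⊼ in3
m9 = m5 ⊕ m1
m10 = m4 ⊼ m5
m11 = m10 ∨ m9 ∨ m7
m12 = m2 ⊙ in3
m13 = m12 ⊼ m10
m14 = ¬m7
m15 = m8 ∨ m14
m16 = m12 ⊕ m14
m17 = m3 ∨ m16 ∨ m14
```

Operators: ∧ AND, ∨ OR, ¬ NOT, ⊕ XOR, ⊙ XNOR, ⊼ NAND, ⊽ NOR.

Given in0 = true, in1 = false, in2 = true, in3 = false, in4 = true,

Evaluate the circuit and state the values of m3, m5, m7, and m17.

m3 = true; m5 = true; m7 = true; m17 = true

m1 = in2 NOR in1 = true NOR false = false
m2 = in4 AND m1 = true AND false = false
m3 = in3 NAND in0 = false NAND true = true
m4 = m2 XOR in2 = false XOR true = true
m5 = m4 NAND in3 = true NAND false = true
m7 = m3 XOR in1 = true XOR false = true
m12 = m2 XNOR in3 = false XNOR false = true
m14 = NOT m7 = NOT true = false
m16 = m12 XOR m14 = true XOR false = true
m17 = m3 OR m16 OR m14 = true OR true OR false = true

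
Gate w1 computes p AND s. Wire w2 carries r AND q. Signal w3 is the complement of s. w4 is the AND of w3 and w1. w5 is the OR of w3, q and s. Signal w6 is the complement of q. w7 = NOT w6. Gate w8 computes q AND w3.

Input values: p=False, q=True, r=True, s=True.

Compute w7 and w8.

w3 = NOT s = NOT True = False
w6 = NOT q = NOT True = False
w7 = NOT w6 = NOT False = True
w8 = q AND w3 = True AND False = False

w7 = True, w8 = False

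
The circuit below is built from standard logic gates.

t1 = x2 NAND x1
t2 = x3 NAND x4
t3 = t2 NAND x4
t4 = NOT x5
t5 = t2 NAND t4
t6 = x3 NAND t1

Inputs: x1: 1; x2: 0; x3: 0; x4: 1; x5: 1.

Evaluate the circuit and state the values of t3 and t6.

t3 = 0, t6 = 1

t1 = x2 NAND x1 = 0 NAND 1 = 1
t2 = x3 NAND x4 = 0 NAND 1 = 1
t3 = t2 NAND x4 = 1 NAND 1 = 0
t6 = x3 NAND t1 = 0 NAND 1 = 1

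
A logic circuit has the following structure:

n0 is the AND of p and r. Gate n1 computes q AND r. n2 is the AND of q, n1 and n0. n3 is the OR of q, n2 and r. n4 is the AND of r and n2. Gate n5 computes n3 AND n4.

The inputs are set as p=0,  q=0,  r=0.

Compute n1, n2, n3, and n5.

n1 = 0, n2 = 0, n3 = 0, n5 = 0

n0 = p AND r = 0 AND 0 = 0
n1 = q AND r = 0 AND 0 = 0
n2 = q AND n1 AND n0 = 0 AND 0 AND 0 = 0
n3 = q OR n2 OR r = 0 OR 0 OR 0 = 0
n4 = r AND n2 = 0 AND 0 = 0
n5 = n3 AND n4 = 0 AND 0 = 0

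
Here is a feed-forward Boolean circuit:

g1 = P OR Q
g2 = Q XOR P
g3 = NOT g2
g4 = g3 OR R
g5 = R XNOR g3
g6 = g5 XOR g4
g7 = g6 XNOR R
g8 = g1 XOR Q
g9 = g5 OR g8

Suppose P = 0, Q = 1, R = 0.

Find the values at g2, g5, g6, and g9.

g2 = 1, g5 = 1, g6 = 1, g9 = 1

g1 = P OR Q = 0 OR 1 = 1
g2 = Q XOR P = 1 XOR 0 = 1
g3 = NOT g2 = NOT 1 = 0
g4 = g3 OR R = 0 OR 0 = 0
g5 = R XNOR g3 = 0 XNOR 0 = 1
g6 = g5 XOR g4 = 1 XOR 0 = 1
g8 = g1 XOR Q = 1 XOR 1 = 0
g9 = g5 OR g8 = 1 OR 0 = 1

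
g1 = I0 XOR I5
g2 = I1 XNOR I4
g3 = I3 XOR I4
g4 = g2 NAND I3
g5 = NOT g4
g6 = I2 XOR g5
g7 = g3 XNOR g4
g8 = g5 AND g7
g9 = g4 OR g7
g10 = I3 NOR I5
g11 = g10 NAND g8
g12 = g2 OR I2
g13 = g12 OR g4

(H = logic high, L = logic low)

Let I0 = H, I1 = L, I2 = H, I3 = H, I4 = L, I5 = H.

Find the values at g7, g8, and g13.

g7 = L; g8 = L; g13 = H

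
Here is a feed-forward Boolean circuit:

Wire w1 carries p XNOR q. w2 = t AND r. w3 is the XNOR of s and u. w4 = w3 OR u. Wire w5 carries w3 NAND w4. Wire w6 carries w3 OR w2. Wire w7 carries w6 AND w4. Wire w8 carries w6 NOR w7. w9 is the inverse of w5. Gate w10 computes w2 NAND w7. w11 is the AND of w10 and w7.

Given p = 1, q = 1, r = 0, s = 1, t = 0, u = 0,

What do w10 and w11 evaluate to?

w10 = 1, w11 = 0

w2 = t AND r = 0 AND 0 = 0
w3 = s XNOR u = 1 XNOR 0 = 0
w4 = w3 OR u = 0 OR 0 = 0
w6 = w3 OR w2 = 0 OR 0 = 0
w7 = w6 AND w4 = 0 AND 0 = 0
w10 = w2 NAND w7 = 0 NAND 0 = 1
w11 = w10 AND w7 = 1 AND 0 = 0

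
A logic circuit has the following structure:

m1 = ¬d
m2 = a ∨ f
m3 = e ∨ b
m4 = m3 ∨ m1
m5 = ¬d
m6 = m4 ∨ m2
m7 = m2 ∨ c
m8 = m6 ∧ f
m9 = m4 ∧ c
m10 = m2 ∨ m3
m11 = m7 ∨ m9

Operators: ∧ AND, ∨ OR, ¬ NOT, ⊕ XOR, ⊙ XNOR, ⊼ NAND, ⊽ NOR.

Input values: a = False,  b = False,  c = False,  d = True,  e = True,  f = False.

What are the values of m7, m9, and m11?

m1 = NOT d = NOT True = False
m2 = a OR f = False OR False = False
m3 = e OR b = True OR False = True
m4 = m3 OR m1 = True OR False = True
m7 = m2 OR c = False OR False = False
m9 = m4 AND c = True AND False = False
m11 = m7 OR m9 = False OR False = False

m7 = False, m9 = False, m11 = False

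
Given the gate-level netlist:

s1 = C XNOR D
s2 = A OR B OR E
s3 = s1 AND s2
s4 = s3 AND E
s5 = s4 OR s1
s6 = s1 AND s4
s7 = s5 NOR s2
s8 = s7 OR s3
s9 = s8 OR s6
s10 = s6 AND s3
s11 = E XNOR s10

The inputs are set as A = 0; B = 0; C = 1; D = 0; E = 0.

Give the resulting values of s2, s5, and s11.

s2 = 0; s5 = 0; s11 = 1

s1 = C XNOR D = 1 XNOR 0 = 0
s2 = A OR B OR E = 0 OR 0 OR 0 = 0
s3 = s1 AND s2 = 0 AND 0 = 0
s4 = s3 AND E = 0 AND 0 = 0
s5 = s4 OR s1 = 0 OR 0 = 0
s6 = s1 AND s4 = 0 AND 0 = 0
s10 = s6 AND s3 = 0 AND 0 = 0
s11 = E XNOR s10 = 0 XNOR 0 = 1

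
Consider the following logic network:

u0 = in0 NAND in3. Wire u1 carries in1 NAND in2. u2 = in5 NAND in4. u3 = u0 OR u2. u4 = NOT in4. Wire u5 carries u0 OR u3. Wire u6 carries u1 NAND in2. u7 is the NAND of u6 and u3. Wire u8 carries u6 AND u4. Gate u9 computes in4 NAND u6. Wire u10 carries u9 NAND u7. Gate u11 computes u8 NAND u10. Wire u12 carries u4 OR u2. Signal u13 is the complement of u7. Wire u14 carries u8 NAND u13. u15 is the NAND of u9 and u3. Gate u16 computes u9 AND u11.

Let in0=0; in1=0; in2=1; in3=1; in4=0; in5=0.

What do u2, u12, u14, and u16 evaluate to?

u2 = 1  u12 = 1  u14 = 1  u16 = 1

u0 = in0 NAND in3 = 0 NAND 1 = 1
u1 = in1 NAND in2 = 0 NAND 1 = 1
u2 = in5 NAND in4 = 0 NAND 0 = 1
u3 = u0 OR u2 = 1 OR 1 = 1
u4 = NOT in4 = NOT 0 = 1
u6 = u1 NAND in2 = 1 NAND 1 = 0
u7 = u6 NAND u3 = 0 NAND 1 = 1
u8 = u6 AND u4 = 0 AND 1 = 0
u9 = in4 NAND u6 = 0 NAND 0 = 1
u10 = u9 NAND u7 = 1 NAND 1 = 0
u11 = u8 NAND u10 = 0 NAND 0 = 1
u12 = u4 OR u2 = 1 OR 1 = 1
u13 = NOT u7 = NOT 1 = 0
u14 = u8 NAND u13 = 0 NAND 0 = 1
u16 = u9 AND u11 = 1 AND 1 = 1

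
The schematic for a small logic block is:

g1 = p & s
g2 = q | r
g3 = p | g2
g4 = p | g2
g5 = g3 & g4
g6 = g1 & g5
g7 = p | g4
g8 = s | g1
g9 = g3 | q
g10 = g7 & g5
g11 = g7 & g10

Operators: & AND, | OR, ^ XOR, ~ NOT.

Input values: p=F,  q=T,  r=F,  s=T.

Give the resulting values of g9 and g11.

g9 = T, g11 = T

g2 = q OR r = T OR F = T
g3 = p OR g2 = F OR T = T
g4 = p OR g2 = F OR T = T
g5 = g3 AND g4 = T AND T = T
g7 = p OR g4 = F OR T = T
g9 = g3 OR q = T OR T = T
g10 = g7 AND g5 = T AND T = T
g11 = g7 AND g10 = T AND T = T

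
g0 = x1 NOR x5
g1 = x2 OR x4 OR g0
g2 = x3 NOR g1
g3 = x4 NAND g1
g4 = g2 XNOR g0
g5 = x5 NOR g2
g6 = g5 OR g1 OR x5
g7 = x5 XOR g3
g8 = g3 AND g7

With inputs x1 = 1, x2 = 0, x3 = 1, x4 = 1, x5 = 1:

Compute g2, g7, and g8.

g0 = x1 NOR x5 = 1 NOR 1 = 0
g1 = x2 OR x4 OR g0 = 0 OR 1 OR 0 = 1
g2 = x3 NOR g1 = 1 NOR 1 = 0
g3 = x4 NAND g1 = 1 NAND 1 = 0
g7 = x5 XOR g3 = 1 XOR 0 = 1
g8 = g3 AND g7 = 0 AND 1 = 0

g2 = 0  g7 = 1  g8 = 0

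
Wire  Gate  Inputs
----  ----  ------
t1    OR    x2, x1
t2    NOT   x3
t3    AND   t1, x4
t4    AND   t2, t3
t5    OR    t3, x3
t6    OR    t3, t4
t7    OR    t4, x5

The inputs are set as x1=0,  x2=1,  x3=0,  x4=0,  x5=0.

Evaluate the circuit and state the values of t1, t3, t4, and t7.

t1 = x2 OR x1 = 1 OR 0 = 1
t2 = NOT x3 = NOT 0 = 1
t3 = t1 AND x4 = 1 AND 0 = 0
t4 = t2 AND t3 = 1 AND 0 = 0
t7 = t4 OR x5 = 0 OR 0 = 0

t1 = 1; t3 = 0; t4 = 0; t7 = 0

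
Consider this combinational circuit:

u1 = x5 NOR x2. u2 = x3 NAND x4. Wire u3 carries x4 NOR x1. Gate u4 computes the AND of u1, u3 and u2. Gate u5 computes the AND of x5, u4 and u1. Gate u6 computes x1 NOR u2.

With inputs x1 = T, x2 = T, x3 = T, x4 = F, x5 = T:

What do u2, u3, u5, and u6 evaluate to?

u1 = x5 NOR x2 = T NOR T = F
u2 = x3 NAND x4 = T NAND F = T
u3 = x4 NOR x1 = F NOR T = F
u4 = u1 AND u3 AND u2 = F AND F AND T = F
u5 = x5 AND u4 AND u1 = T AND F AND F = F
u6 = x1 NOR u2 = T NOR T = F

u2 = T, u3 = F, u5 = F, u6 = F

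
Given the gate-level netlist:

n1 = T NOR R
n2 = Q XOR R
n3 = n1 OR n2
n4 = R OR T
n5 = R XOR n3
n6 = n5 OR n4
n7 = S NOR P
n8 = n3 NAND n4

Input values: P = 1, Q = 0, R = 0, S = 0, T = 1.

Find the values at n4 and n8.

n1 = T NOR R = 1 NOR 0 = 0
n2 = Q XOR R = 0 XOR 0 = 0
n3 = n1 OR n2 = 0 OR 0 = 0
n4 = R OR T = 0 OR 1 = 1
n8 = n3 NAND n4 = 0 NAND 1 = 1

n4 = 1, n8 = 1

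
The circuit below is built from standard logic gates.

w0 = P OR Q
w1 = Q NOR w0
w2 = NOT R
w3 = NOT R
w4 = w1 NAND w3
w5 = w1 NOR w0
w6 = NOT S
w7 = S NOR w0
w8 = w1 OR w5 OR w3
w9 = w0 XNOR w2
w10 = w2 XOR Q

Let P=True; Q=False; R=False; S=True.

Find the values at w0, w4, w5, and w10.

w0 = True; w4 = True; w5 = False; w10 = True

w0 = P OR Q = True OR False = True
w1 = Q NOR w0 = False NOR True = False
w2 = NOT R = NOT False = True
w3 = NOT R = NOT False = True
w4 = w1 NAND w3 = False NAND True = True
w5 = w1 NOR w0 = False NOR True = False
w10 = w2 XOR Q = True XOR False = True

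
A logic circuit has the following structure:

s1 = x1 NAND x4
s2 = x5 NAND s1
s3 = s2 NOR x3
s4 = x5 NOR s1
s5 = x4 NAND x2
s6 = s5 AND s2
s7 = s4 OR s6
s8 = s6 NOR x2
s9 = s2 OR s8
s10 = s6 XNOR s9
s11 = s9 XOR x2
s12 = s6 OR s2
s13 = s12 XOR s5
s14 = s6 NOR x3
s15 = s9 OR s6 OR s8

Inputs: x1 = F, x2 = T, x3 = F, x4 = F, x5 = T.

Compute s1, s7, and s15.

s1 = x1 NAND x4 = F NAND F = T
s2 = x5 NAND s1 = T NAND T = F
s4 = x5 NOR s1 = T NOR T = F
s5 = x4 NAND x2 = F NAND T = T
s6 = s5 AND s2 = T AND F = F
s7 = s4 OR s6 = F OR F = F
s8 = s6 NOR x2 = F NOR T = F
s9 = s2 OR s8 = F OR F = F
s15 = s9 OR s6 OR s8 = F OR F OR F = F

s1 = T, s7 = F, s15 = F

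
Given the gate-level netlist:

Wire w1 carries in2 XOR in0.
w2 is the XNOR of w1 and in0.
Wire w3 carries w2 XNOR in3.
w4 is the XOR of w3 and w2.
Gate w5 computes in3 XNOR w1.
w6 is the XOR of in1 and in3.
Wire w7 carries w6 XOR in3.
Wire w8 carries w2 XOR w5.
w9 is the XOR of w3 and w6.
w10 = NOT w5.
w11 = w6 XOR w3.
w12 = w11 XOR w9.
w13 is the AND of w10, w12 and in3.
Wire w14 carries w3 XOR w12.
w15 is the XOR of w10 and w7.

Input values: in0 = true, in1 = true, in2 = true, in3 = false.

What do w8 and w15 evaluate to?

w8 = true  w15 = true

w1 = in2 XOR in0 = true XOR true = false
w2 = w1 XNOR in0 = false XNOR true = false
w5 = in3 XNOR w1 = false XNOR false = true
w6 = in1 XOR in3 = true XOR false = true
w7 = w6 XOR in3 = true XOR false = true
w8 = w2 XOR w5 = false XOR true = true
w10 = NOT w5 = NOT true = false
w15 = w10 XOR w7 = false XOR true = true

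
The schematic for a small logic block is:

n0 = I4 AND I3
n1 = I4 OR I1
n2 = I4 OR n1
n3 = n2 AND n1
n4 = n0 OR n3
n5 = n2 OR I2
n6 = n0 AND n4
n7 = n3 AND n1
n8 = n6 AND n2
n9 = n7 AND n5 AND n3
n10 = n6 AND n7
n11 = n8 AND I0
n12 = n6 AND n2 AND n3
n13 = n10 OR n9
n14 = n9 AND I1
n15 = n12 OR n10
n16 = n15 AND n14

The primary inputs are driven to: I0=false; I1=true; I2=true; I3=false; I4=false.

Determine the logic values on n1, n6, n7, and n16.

n0 = I4 AND I3 = false AND false = false
n1 = I4 OR I1 = false OR true = true
n2 = I4 OR n1 = false OR true = true
n3 = n2 AND n1 = true AND true = true
n4 = n0 OR n3 = false OR true = true
n5 = n2 OR I2 = true OR true = true
n6 = n0 AND n4 = false AND true = false
n7 = n3 AND n1 = true AND true = true
n9 = n7 AND n5 AND n3 = true AND true AND true = true
n10 = n6 AND n7 = false AND true = false
n12 = n6 AND n2 AND n3 = false AND true AND true = false
n14 = n9 AND I1 = true AND true = true
n15 = n12 OR n10 = false OR false = false
n16 = n15 AND n14 = false AND true = false

n1 = true  n6 = false  n7 = true  n16 = false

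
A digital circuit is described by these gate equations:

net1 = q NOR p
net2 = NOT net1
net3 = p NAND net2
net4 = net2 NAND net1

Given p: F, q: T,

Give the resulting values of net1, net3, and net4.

net1 = F, net3 = T, net4 = T

net1 = q NOR p = T NOR F = F
net2 = NOT net1 = NOT F = T
net3 = p NAND net2 = F NAND T = T
net4 = net2 NAND net1 = T NAND F = T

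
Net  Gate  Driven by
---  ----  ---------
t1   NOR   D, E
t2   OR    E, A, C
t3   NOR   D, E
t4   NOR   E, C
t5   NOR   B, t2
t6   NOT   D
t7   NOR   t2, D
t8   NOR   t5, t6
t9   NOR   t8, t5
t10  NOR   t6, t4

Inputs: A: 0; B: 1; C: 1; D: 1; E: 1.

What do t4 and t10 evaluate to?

t4 = 0  t10 = 1

t4 = E NOR C = 1 NOR 1 = 0
t6 = NOT D = NOT 1 = 0
t10 = t6 NOR t4 = 0 NOR 0 = 1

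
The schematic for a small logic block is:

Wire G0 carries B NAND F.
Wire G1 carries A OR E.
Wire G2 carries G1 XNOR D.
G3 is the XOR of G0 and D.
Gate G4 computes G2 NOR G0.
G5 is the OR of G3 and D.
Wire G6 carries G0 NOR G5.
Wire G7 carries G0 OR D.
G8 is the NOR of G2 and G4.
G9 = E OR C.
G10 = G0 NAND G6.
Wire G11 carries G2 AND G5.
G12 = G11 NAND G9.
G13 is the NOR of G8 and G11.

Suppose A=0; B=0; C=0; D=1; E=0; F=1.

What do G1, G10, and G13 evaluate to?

G1 = 0; G10 = 1; G13 = 0

G0 = B NAND F = 0 NAND 1 = 1
G1 = A OR E = 0 OR 0 = 0
G2 = G1 XNOR D = 0 XNOR 1 = 0
G3 = G0 XOR D = 1 XOR 1 = 0
G4 = G2 NOR G0 = 0 NOR 1 = 0
G5 = G3 OR D = 0 OR 1 = 1
G6 = G0 NOR G5 = 1 NOR 1 = 0
G8 = G2 NOR G4 = 0 NOR 0 = 1
G10 = G0 NAND G6 = 1 NAND 0 = 1
G11 = G2 AND G5 = 0 AND 1 = 0
G13 = G8 NOR G11 = 1 NOR 0 = 0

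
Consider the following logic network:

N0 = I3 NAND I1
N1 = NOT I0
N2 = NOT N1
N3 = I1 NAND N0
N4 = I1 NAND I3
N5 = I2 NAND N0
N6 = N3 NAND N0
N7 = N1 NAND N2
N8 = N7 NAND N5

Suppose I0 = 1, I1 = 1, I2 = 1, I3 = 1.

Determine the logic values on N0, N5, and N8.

N0 = 0, N5 = 1, N8 = 0

N0 = I3 NAND I1 = 1 NAND 1 = 0
N1 = NOT I0 = NOT 1 = 0
N2 = NOT N1 = NOT 0 = 1
N5 = I2 NAND N0 = 1 NAND 0 = 1
N7 = N1 NAND N2 = 0 NAND 1 = 1
N8 = N7 NAND N5 = 1 NAND 1 = 0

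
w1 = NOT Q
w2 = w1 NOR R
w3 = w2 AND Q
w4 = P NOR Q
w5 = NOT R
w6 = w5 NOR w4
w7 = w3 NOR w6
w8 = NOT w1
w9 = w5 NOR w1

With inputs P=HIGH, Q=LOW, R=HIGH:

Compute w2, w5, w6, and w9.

w2 = LOW; w5 = LOW; w6 = HIGH; w9 = LOW

w1 = NOT Q = NOT LOW = HIGH
w2 = w1 NOR R = HIGH NOR HIGH = LOW
w4 = P NOR Q = HIGH NOR LOW = LOW
w5 = NOT R = NOT HIGH = LOW
w6 = w5 NOR w4 = LOW NOR LOW = HIGH
w9 = w5 NOR w1 = LOW NOR HIGH = LOW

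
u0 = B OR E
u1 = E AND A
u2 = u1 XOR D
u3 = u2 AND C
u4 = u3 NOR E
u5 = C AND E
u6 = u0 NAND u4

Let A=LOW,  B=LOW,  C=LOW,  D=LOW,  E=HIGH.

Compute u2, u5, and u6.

u2 = LOW, u5 = LOW, u6 = HIGH

u0 = B OR E = LOW OR HIGH = HIGH
u1 = E AND A = HIGH AND LOW = LOW
u2 = u1 XOR D = LOW XOR LOW = LOW
u3 = u2 AND C = LOW AND LOW = LOW
u4 = u3 NOR E = LOW NOR HIGH = LOW
u5 = C AND E = LOW AND HIGH = LOW
u6 = u0 NAND u4 = HIGH NAND LOW = HIGH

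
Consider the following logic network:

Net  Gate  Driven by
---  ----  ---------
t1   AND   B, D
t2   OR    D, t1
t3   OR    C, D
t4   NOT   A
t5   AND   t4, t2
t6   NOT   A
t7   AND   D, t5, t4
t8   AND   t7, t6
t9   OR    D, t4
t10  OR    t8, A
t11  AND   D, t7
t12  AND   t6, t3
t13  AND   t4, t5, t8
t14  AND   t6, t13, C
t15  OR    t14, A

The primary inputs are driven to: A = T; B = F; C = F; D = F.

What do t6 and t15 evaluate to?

t1 = B AND D = F AND F = F
t2 = D OR t1 = F OR F = F
t4 = NOT A = NOT T = F
t5 = t4 AND t2 = F AND F = F
t6 = NOT A = NOT T = F
t7 = D AND t5 AND t4 = F AND F AND F = F
t8 = t7 AND t6 = F AND F = F
t13 = t4 AND t5 AND t8 = F AND F AND F = F
t14 = t6 AND t13 AND C = F AND F AND F = F
t15 = t14 OR A = F OR T = T

t6 = F, t15 = T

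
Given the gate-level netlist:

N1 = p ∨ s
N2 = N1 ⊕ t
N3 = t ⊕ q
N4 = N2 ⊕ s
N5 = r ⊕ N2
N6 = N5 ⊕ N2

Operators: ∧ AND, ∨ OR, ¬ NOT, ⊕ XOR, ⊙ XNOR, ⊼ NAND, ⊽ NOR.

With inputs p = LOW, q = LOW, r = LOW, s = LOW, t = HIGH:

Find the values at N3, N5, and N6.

N1 = p OR s = LOW OR LOW = LOW
N2 = N1 XOR t = LOW XOR HIGH = HIGH
N3 = t XOR q = HIGH XOR LOW = HIGH
N5 = r XOR N2 = LOW XOR HIGH = HIGH
N6 = N5 XOR N2 = HIGH XOR HIGH = LOW

N3 = HIGH, N5 = HIGH, N6 = LOW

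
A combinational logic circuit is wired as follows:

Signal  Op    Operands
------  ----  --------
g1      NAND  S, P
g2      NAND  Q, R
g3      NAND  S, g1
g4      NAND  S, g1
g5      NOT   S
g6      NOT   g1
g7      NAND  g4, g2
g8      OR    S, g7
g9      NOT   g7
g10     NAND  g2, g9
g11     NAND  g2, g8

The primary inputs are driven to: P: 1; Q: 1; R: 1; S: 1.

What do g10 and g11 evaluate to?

g1 = S NAND P = 1 NAND 1 = 0
g2 = Q NAND R = 1 NAND 1 = 0
g4 = S NAND g1 = 1 NAND 0 = 1
g7 = g4 NAND g2 = 1 NAND 0 = 1
g8 = S OR g7 = 1 OR 1 = 1
g9 = NOT g7 = NOT 1 = 0
g10 = g2 NAND g9 = 0 NAND 0 = 1
g11 = g2 NAND g8 = 0 NAND 1 = 1

g10 = 1, g11 = 1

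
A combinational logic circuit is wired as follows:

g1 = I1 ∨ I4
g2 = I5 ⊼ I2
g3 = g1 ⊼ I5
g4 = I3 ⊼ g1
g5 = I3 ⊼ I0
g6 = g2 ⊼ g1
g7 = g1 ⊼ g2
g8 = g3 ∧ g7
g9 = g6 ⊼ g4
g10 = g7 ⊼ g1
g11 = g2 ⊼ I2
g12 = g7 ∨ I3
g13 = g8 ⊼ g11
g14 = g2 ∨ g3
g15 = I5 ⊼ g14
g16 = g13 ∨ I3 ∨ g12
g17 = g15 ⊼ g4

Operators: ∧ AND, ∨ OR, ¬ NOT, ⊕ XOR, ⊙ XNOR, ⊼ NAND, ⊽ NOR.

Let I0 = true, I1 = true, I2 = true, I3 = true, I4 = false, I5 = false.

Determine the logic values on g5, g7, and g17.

g5 = false  g7 = false  g17 = true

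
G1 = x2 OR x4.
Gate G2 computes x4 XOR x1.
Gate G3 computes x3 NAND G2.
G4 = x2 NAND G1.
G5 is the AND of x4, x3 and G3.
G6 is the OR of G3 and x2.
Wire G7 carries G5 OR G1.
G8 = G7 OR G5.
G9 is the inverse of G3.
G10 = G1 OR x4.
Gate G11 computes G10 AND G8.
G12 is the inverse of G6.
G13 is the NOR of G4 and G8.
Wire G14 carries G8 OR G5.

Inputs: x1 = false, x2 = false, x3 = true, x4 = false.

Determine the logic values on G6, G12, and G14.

G6 = true, G12 = false, G14 = false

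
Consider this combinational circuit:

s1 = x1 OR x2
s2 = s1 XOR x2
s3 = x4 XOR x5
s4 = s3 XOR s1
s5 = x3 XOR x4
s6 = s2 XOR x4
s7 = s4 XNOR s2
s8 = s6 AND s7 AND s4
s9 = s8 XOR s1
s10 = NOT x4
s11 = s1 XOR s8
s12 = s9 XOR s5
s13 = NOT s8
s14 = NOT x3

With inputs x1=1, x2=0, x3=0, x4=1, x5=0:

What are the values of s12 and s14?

s12 = 0  s14 = 1

s1 = x1 OR x2 = 1 OR 0 = 1
s2 = s1 XOR x2 = 1 XOR 0 = 1
s3 = x4 XOR x5 = 1 XOR 0 = 1
s4 = s3 XOR s1 = 1 XOR 1 = 0
s5 = x3 XOR x4 = 0 XOR 1 = 1
s6 = s2 XOR x4 = 1 XOR 1 = 0
s7 = s4 XNOR s2 = 0 XNOR 1 = 0
s8 = s6 AND s7 AND s4 = 0 AND 0 AND 0 = 0
s9 = s8 XOR s1 = 0 XOR 1 = 1
s12 = s9 XOR s5 = 1 XOR 1 = 0
s14 = NOT x3 = NOT 0 = 1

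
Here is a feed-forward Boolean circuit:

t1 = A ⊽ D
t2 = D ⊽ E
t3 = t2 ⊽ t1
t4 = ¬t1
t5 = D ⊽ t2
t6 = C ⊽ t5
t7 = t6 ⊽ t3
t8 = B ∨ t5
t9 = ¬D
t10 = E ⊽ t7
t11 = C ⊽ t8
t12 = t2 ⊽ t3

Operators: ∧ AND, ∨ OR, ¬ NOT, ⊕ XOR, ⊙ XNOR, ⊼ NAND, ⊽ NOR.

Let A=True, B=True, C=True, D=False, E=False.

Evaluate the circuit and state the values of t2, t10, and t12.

t2 = True, t10 = False, t12 = False

t1 = A NOR D = True NOR False = False
t2 = D NOR E = False NOR False = True
t3 = t2 NOR t1 = True NOR False = False
t5 = D NOR t2 = False NOR True = False
t6 = C NOR t5 = True NOR False = False
t7 = t6 NOR t3 = False NOR False = True
t10 = E NOR t7 = False NOR True = False
t12 = t2 NOR t3 = True NOR False = False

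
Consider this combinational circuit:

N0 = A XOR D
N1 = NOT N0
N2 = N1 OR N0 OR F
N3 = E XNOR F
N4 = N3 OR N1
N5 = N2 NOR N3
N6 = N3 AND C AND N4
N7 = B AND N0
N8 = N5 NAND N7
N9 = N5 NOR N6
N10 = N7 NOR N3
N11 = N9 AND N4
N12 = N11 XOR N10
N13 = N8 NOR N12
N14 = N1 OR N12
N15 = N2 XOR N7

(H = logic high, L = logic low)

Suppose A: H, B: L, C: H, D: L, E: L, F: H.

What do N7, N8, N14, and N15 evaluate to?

N7 = L, N8 = H, N14 = H, N15 = H

N0 = A XOR D = H XOR L = H
N1 = NOT N0 = NOT H = L
N2 = N1 OR N0 OR F = L OR H OR H = H
N3 = E XNOR F = L XNOR H = L
N4 = N3 OR N1 = L OR L = L
N5 = N2 NOR N3 = H NOR L = L
N6 = N3 AND C AND N4 = L AND H AND L = L
N7 = B AND N0 = L AND H = L
N8 = N5 NAND N7 = L NAND L = H
N9 = N5 NOR N6 = L NOR L = H
N10 = N7 NOR N3 = L NOR L = H
N11 = N9 AND N4 = H AND L = L
N12 = N11 XOR N10 = L XOR H = H
N14 = N1 OR N12 = L OR H = H
N15 = N2 XOR N7 = H XOR L = H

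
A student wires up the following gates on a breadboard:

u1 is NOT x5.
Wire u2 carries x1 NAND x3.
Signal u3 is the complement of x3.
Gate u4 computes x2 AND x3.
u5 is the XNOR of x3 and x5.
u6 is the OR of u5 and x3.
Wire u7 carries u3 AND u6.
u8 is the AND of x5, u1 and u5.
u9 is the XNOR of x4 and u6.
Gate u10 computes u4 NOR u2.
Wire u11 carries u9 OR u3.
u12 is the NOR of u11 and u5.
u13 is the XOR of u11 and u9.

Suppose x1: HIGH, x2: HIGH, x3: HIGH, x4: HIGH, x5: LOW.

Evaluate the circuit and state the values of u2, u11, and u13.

u2 = LOW; u11 = HIGH; u13 = LOW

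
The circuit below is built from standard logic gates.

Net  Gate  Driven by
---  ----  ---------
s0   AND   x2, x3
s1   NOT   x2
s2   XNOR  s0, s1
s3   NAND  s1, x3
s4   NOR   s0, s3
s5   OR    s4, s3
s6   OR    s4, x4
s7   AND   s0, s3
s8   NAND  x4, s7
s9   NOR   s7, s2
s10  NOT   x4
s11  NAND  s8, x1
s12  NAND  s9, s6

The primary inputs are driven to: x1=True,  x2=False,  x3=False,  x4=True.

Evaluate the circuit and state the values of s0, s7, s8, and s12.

s0 = False  s7 = False  s8 = True  s12 = False

s0 = x2 AND x3 = False AND False = False
s1 = NOT x2 = NOT False = True
s2 = s0 XNOR s1 = False XNOR True = False
s3 = s1 NAND x3 = True NAND False = True
s4 = s0 NOR s3 = False NOR True = False
s6 = s4 OR x4 = False OR True = True
s7 = s0 AND s3 = False AND True = False
s8 = x4 NAND s7 = True NAND False = True
s9 = s7 NOR s2 = False NOR False = True
s12 = s9 NAND s6 = True NAND True = False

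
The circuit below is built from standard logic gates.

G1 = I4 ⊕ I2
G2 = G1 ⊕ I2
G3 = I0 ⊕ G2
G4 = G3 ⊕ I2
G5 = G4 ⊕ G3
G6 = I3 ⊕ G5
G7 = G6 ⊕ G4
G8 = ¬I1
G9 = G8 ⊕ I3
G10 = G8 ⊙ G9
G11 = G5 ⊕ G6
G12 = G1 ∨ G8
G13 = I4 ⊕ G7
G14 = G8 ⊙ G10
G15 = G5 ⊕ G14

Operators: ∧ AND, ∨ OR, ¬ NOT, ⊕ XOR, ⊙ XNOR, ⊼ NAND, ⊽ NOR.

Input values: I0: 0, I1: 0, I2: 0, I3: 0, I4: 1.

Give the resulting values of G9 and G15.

G9 = 1, G15 = 1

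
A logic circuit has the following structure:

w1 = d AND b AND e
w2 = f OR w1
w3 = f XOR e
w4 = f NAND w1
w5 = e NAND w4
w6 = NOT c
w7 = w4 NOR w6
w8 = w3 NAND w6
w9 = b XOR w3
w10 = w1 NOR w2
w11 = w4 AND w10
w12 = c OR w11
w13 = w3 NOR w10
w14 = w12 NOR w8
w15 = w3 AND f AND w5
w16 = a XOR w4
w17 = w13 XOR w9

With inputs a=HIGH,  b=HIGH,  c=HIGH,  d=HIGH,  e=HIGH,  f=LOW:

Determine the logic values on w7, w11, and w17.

w1 = d AND b AND e = HIGH AND HIGH AND HIGH = HIGH
w2 = f OR w1 = LOW OR HIGH = HIGH
w3 = f XOR e = LOW XOR HIGH = HIGH
w4 = f NAND w1 = LOW NAND HIGH = HIGH
w6 = NOT c = NOT HIGH = LOW
w7 = w4 NOR w6 = HIGH NOR LOW = LOW
w9 = b XOR w3 = HIGH XOR HIGH = LOW
w10 = w1 NOR w2 = HIGH NOR HIGH = LOW
w11 = w4 AND w10 = HIGH AND LOW = LOW
w13 = w3 NOR w10 = HIGH NOR LOW = LOW
w17 = w13 XOR w9 = LOW XOR LOW = LOW

w7 = LOW, w11 = LOW, w17 = LOW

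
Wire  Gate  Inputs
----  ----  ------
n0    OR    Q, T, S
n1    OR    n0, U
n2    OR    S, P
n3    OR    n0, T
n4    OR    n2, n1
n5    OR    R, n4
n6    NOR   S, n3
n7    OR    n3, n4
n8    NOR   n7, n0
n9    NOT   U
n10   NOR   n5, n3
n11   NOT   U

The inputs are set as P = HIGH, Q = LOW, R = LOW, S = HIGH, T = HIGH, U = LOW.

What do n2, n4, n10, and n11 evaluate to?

n0 = Q OR T OR S = LOW OR HIGH OR HIGH = HIGH
n1 = n0 OR U = HIGH OR LOW = HIGH
n2 = S OR P = HIGH OR HIGH = HIGH
n3 = n0 OR T = HIGH OR HIGH = HIGH
n4 = n2 OR n1 = HIGH OR HIGH = HIGH
n5 = R OR n4 = LOW OR HIGH = HIGH
n10 = n5 NOR n3 = HIGH NOR HIGH = LOW
n11 = NOT U = NOT LOW = HIGH

n2 = HIGH, n4 = HIGH, n10 = LOW, n11 = HIGH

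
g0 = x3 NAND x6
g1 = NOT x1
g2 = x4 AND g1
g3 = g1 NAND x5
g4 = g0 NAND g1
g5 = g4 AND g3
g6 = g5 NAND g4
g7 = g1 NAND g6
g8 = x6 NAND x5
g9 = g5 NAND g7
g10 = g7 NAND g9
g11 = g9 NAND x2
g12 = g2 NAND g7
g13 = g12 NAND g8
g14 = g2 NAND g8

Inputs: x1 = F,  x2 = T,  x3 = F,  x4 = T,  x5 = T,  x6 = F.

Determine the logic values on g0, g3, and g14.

g0 = T, g3 = F, g14 = F

g0 = x3 NAND x6 = F NAND F = T
g1 = NOT x1 = NOT F = T
g2 = x4 AND g1 = T AND T = T
g3 = g1 NAND x5 = T NAND T = F
g8 = x6 NAND x5 = F NAND T = T
g14 = g2 NAND g8 = T NAND T = F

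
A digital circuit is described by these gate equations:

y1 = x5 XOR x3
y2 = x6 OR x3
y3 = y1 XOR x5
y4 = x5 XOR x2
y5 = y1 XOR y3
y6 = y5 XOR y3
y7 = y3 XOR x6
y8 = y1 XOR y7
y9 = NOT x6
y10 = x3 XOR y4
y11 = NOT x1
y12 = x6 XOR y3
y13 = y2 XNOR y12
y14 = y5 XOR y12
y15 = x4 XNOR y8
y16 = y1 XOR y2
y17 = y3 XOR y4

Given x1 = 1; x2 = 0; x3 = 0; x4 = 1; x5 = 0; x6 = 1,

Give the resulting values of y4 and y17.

y4 = 0, y17 = 0

y1 = x5 XOR x3 = 0 XOR 0 = 0
y3 = y1 XOR x5 = 0 XOR 0 = 0
y4 = x5 XOR x2 = 0 XOR 0 = 0
y17 = y3 XOR y4 = 0 XOR 0 = 0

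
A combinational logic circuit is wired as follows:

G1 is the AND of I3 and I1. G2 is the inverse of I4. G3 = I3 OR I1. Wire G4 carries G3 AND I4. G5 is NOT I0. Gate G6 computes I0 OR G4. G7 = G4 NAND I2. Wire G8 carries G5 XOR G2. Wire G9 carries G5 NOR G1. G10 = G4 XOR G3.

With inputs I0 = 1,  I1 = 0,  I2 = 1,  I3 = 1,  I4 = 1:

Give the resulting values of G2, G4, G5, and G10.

G2 = 0, G4 = 1, G5 = 0, G10 = 0

G2 = NOT I4 = NOT 1 = 0
G3 = I3 OR I1 = 1 OR 0 = 1
G4 = G3 AND I4 = 1 AND 1 = 1
G5 = NOT I0 = NOT 1 = 0
G10 = G4 XOR G3 = 1 XOR 1 = 0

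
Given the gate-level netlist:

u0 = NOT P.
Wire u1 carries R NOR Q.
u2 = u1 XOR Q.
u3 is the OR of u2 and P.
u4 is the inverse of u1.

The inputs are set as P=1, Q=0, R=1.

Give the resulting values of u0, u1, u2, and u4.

u0 = NOT P = NOT 1 = 0
u1 = R NOR Q = 1 NOR 0 = 0
u2 = u1 XOR Q = 0 XOR 0 = 0
u4 = NOT u1 = NOT 0 = 1

u0 = 0, u1 = 0, u2 = 0, u4 = 1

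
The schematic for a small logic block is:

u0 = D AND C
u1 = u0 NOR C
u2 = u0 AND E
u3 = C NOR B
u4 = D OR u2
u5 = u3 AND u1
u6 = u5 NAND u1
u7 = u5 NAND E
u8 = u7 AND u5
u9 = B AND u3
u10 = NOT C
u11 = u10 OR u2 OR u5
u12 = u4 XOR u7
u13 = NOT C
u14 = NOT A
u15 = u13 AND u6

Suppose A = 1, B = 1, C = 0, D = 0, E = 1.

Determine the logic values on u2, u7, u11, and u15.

u2 = 0, u7 = 1, u11 = 1, u15 = 1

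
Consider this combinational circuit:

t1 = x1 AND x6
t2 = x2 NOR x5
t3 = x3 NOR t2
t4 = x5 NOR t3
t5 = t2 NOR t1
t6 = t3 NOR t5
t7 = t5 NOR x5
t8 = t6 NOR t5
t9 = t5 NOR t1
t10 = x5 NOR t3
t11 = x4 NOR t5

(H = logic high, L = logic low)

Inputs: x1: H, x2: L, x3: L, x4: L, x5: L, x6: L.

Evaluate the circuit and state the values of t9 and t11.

t9 = H, t11 = H

t1 = x1 AND x6 = H AND L = L
t2 = x2 NOR x5 = L NOR L = H
t5 = t2 NOR t1 = H NOR L = L
t9 = t5 NOR t1 = L NOR L = H
t11 = x4 NOR t5 = L NOR L = H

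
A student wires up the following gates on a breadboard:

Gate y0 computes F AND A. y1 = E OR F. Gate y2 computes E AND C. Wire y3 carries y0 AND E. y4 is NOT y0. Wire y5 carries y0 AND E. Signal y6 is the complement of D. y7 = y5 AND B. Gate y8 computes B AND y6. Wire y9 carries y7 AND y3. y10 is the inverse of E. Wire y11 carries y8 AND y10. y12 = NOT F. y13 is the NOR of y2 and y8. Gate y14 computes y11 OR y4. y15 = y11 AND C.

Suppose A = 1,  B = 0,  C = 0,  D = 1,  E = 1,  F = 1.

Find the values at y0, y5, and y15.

y0 = 1  y5 = 1  y15 = 0

y0 = F AND A = 1 AND 1 = 1
y5 = y0 AND E = 1 AND 1 = 1
y6 = NOT D = NOT 1 = 0
y8 = B AND y6 = 0 AND 0 = 0
y10 = NOT E = NOT 1 = 0
y11 = y8 AND y10 = 0 AND 0 = 0
y15 = y11 AND C = 0 AND 0 = 0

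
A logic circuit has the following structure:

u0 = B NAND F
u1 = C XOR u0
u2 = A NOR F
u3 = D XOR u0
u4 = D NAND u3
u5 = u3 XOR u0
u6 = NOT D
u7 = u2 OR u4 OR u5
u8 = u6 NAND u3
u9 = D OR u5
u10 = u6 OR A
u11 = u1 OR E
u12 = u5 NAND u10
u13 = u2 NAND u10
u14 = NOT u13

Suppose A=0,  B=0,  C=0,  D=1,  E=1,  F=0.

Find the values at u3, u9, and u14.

u0 = B NAND F = 0 NAND 0 = 1
u2 = A NOR F = 0 NOR 0 = 1
u3 = D XOR u0 = 1 XOR 1 = 0
u5 = u3 XOR u0 = 0 XOR 1 = 1
u6 = NOT D = NOT 1 = 0
u9 = D OR u5 = 1 OR 1 = 1
u10 = u6 OR A = 0 OR 0 = 0
u13 = u2 NAND u10 = 1 NAND 0 = 1
u14 = NOT u13 = NOT 1 = 0

u3 = 0  u9 = 1  u14 = 0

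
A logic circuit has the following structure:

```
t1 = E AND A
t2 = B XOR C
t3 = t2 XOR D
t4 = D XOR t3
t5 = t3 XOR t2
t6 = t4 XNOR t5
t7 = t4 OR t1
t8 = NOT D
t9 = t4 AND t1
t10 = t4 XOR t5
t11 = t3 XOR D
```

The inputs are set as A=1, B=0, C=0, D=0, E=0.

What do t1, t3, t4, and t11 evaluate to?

t1 = E AND A = 0 AND 1 = 0
t2 = B XOR C = 0 XOR 0 = 0
t3 = t2 XOR D = 0 XOR 0 = 0
t4 = D XOR t3 = 0 XOR 0 = 0
t11 = t3 XOR D = 0 XOR 0 = 0

t1 = 0  t3 = 0  t4 = 0  t11 = 0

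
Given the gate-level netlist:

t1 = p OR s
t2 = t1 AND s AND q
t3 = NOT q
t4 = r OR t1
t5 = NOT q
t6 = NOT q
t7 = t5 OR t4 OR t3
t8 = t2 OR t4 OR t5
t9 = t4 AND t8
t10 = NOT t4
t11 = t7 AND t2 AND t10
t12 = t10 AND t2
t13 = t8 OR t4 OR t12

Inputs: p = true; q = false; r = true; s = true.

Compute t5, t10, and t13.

t1 = p OR s = true OR true = true
t2 = t1 AND s AND q = true AND true AND false = false
t4 = r OR t1 = true OR true = true
t5 = NOT q = NOT false = true
t8 = t2 OR t4 OR t5 = false OR true OR true = true
t10 = NOT t4 = NOT true = false
t12 = t10 AND t2 = false AND false = false
t13 = t8 OR t4 OR t12 = true OR true OR false = true

t5 = true, t10 = false, t13 = true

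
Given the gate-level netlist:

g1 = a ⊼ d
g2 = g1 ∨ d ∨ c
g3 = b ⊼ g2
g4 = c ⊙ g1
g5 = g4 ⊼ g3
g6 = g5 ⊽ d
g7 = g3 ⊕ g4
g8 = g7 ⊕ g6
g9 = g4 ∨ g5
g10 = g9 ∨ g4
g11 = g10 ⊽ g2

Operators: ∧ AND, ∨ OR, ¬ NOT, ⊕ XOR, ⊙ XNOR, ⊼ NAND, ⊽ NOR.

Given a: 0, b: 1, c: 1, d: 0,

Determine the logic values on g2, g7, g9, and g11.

g2 = 1, g7 = 1, g9 = 1, g11 = 0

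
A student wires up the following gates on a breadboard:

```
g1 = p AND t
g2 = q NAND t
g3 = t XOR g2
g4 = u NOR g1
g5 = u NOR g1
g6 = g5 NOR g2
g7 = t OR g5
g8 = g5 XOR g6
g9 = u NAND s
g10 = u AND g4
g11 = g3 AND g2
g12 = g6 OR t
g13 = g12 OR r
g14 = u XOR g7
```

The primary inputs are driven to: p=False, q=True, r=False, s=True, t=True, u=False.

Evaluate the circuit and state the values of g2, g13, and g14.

g1 = p AND t = False AND True = False
g2 = q NAND t = True NAND True = False
g5 = u NOR g1 = False NOR False = True
g6 = g5 NOR g2 = True NOR False = False
g7 = t OR g5 = True OR True = True
g12 = g6 OR t = False OR True = True
g13 = g12 OR r = True OR False = True
g14 = u XOR g7 = False XOR True = True

g2 = False, g13 = True, g14 = True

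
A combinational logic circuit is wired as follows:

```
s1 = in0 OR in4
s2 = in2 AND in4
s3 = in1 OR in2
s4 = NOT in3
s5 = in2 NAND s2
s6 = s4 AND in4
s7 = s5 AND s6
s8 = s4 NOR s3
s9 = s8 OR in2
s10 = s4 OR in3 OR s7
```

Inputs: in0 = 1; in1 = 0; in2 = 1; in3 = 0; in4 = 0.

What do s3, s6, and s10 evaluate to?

s3 = 1; s6 = 0; s10 = 1

s2 = in2 AND in4 = 1 AND 0 = 0
s3 = in1 OR in2 = 0 OR 1 = 1
s4 = NOT in3 = NOT 0 = 1
s5 = in2 NAND s2 = 1 NAND 0 = 1
s6 = s4 AND in4 = 1 AND 0 = 0
s7 = s5 AND s6 = 1 AND 0 = 0
s10 = s4 OR in3 OR s7 = 1 OR 0 OR 0 = 1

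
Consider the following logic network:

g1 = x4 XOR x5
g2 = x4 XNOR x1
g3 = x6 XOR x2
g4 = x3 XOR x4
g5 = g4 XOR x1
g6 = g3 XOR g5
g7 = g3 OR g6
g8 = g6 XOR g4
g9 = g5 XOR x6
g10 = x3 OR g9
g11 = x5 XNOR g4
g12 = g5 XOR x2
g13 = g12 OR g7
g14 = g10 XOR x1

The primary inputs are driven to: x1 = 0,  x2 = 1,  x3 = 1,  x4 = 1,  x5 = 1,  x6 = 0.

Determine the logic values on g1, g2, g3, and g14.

g1 = 0  g2 = 0  g3 = 1  g14 = 1

g1 = x4 XOR x5 = 1 XOR 1 = 0
g2 = x4 XNOR x1 = 1 XNOR 0 = 0
g3 = x6 XOR x2 = 0 XOR 1 = 1
g4 = x3 XOR x4 = 1 XOR 1 = 0
g5 = g4 XOR x1 = 0 XOR 0 = 0
g9 = g5 XOR x6 = 0 XOR 0 = 0
g10 = x3 OR g9 = 1 OR 0 = 1
g14 = g10 XOR x1 = 1 XOR 0 = 1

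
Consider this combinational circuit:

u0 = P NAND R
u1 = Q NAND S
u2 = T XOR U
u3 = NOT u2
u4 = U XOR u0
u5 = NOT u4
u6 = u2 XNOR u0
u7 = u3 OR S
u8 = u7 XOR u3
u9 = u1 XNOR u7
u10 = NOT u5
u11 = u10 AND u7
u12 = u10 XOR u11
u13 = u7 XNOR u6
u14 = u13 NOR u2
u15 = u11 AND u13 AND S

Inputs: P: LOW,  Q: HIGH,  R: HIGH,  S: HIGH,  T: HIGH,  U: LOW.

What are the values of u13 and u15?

u0 = P NAND R = LOW NAND HIGH = HIGH
u2 = T XOR U = HIGH XOR LOW = HIGH
u3 = NOT u2 = NOT HIGH = LOW
u4 = U XOR u0 = LOW XOR HIGH = HIGH
u5 = NOT u4 = NOT HIGH = LOW
u6 = u2 XNOR u0 = HIGH XNOR HIGH = HIGH
u7 = u3 OR S = LOW OR HIGH = HIGH
u10 = NOT u5 = NOT LOW = HIGH
u11 = u10 AND u7 = HIGH AND HIGH = HIGH
u13 = u7 XNOR u6 = HIGH XNOR HIGH = HIGH
u15 = u11 AND u13 AND S = HIGH AND HIGH AND HIGH = HIGH

u13 = HIGH; u15 = HIGH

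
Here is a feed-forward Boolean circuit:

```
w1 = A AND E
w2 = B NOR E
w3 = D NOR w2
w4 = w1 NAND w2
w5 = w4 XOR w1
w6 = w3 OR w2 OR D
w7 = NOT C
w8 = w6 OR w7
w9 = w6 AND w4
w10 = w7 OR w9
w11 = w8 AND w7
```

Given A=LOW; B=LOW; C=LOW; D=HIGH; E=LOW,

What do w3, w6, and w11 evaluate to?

w3 = LOW, w6 = HIGH, w11 = HIGH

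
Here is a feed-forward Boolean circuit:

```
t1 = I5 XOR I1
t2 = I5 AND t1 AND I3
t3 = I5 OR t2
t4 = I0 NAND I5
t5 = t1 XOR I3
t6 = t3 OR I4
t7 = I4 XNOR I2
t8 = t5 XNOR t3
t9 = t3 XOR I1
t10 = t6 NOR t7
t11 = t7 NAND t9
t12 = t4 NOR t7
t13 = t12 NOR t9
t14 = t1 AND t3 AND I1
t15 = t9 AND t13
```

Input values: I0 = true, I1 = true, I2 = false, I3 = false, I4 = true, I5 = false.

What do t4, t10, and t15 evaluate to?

t1 = I5 XOR I1 = false XOR true = true
t2 = I5 AND t1 AND I3 = false AND true AND false = false
t3 = I5 OR t2 = false OR false = false
t4 = I0 NAND I5 = true NAND false = true
t6 = t3 OR I4 = false OR true = true
t7 = I4 XNOR I2 = true XNOR false = false
t9 = t3 XOR I1 = false XOR true = true
t10 = t6 NOR t7 = true NOR false = false
t12 = t4 NOR t7 = true NOR false = false
t13 = t12 NOR t9 = false NOR true = false
t15 = t9 AND t13 = true AND false = false

t4 = true, t10 = false, t15 = false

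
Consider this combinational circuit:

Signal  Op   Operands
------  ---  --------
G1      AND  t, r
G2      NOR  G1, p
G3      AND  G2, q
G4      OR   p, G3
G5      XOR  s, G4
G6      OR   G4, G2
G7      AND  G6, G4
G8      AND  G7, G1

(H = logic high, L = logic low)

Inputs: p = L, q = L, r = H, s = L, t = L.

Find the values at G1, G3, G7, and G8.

G1 = t AND r = L AND H = L
G2 = G1 NOR p = L NOR L = H
G3 = G2 AND q = H AND L = L
G4 = p OR G3 = L OR L = L
G6 = G4 OR G2 = L OR H = H
G7 = G6 AND G4 = H AND L = L
G8 = G7 AND G1 = L AND L = L

G1 = L  G3 = L  G7 = L  G8 = L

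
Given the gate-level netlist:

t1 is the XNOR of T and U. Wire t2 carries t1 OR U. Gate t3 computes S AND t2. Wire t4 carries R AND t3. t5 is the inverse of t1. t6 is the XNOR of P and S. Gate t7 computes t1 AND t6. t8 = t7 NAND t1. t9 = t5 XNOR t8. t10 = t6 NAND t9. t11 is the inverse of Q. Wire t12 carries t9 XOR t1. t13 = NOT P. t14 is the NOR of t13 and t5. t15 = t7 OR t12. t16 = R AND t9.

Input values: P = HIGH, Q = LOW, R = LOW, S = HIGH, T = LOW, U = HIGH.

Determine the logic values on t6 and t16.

t1 = T XNOR U = LOW XNOR HIGH = LOW
t5 = NOT t1 = NOT LOW = HIGH
t6 = P XNOR S = HIGH XNOR HIGH = HIGH
t7 = t1 AND t6 = LOW AND HIGH = LOW
t8 = t7 NAND t1 = LOW NAND LOW = HIGH
t9 = t5 XNOR t8 = HIGH XNOR HIGH = HIGH
t16 = R AND t9 = LOW AND HIGH = LOW

t6 = HIGH; t16 = LOW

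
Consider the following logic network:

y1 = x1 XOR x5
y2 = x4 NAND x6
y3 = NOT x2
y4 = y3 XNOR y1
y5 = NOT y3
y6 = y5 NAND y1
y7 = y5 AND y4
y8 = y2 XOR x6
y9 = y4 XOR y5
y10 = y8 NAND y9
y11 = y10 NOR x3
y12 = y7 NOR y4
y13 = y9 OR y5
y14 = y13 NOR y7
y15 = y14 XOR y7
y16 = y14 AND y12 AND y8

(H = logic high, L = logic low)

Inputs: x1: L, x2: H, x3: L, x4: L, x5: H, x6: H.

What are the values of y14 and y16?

y14 = L, y16 = L

y1 = x1 XOR x5 = L XOR H = H
y2 = x4 NAND x6 = L NAND H = H
y3 = NOT x2 = NOT H = L
y4 = y3 XNOR y1 = L XNOR H = L
y5 = NOT y3 = NOT L = H
y7 = y5 AND y4 = H AND L = L
y8 = y2 XOR x6 = H XOR H = L
y9 = y4 XOR y5 = L XOR H = H
y12 = y7 NOR y4 = L NOR L = H
y13 = y9 OR y5 = H OR H = H
y14 = y13 NOR y7 = H NOR L = L
y16 = y14 AND y12 AND y8 = L AND H AND L = L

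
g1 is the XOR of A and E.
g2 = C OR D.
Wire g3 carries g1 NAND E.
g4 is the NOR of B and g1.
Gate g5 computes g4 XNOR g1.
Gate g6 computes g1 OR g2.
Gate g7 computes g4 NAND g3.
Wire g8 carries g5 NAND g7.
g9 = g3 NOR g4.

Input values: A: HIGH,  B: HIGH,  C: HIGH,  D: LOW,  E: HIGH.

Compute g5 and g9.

g1 = A XOR E = HIGH XOR HIGH = LOW
g3 = g1 NAND E = LOW NAND HIGH = HIGH
g4 = B NOR g1 = HIGH NOR LOW = LOW
g5 = g4 XNOR g1 = LOW XNOR LOW = HIGH
g9 = g3 NOR g4 = HIGH NOR LOW = LOW

g5 = HIGH; g9 = LOW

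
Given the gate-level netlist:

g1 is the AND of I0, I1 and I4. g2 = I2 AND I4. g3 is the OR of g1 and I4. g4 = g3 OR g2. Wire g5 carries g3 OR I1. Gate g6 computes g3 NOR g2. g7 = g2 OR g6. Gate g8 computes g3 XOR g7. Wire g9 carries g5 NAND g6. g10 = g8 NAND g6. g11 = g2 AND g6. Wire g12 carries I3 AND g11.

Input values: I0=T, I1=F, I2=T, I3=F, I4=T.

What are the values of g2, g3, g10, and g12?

g1 = I0 AND I1 AND I4 = T AND F AND T = F
g2 = I2 AND I4 = T AND T = T
g3 = g1 OR I4 = F OR T = T
g6 = g3 NOR g2 = T NOR T = F
g7 = g2 OR g6 = T OR F = T
g8 = g3 XOR g7 = T XOR T = F
g10 = g8 NAND g6 = F NAND F = T
g11 = g2 AND g6 = T AND F = F
g12 = I3 AND g11 = F AND F = F

g2 = T; g3 = T; g10 = T; g12 = F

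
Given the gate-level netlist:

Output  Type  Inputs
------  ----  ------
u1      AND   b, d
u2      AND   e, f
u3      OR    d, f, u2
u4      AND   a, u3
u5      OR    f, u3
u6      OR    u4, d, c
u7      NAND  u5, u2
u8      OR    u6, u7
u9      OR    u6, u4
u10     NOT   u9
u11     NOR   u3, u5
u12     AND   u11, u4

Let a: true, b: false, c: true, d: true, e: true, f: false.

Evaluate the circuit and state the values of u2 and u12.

u2 = e AND f = true AND false = false
u3 = d OR f OR u2 = true OR false OR false = true
u4 = a AND u3 = true AND true = true
u5 = f OR u3 = false OR true = true
u11 = u3 NOR u5 = true NOR true = false
u12 = u11 AND u4 = false AND true = false

u2 = false, u12 = false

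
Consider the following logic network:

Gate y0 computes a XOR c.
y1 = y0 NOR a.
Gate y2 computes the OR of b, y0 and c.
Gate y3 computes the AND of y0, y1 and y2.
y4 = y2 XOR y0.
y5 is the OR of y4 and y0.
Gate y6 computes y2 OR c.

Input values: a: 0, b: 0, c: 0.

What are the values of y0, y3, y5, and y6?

y0 = a XOR c = 0 XOR 0 = 0
y1 = y0 NOR a = 0 NOR 0 = 1
y2 = b OR y0 OR c = 0 OR 0 OR 0 = 0
y3 = y0 AND y1 AND y2 = 0 AND 1 AND 0 = 0
y4 = y2 XOR y0 = 0 XOR 0 = 0
y5 = y4 OR y0 = 0 OR 0 = 0
y6 = y2 OR c = 0 OR 0 = 0

y0 = 0, y3 = 0, y5 = 0, y6 = 0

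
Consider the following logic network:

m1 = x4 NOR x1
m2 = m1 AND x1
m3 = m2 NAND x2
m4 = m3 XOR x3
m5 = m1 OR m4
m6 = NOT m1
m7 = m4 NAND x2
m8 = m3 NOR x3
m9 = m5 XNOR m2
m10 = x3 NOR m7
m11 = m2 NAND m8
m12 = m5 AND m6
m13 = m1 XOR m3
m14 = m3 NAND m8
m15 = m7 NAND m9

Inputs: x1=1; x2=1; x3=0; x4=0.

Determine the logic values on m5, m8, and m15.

m5 = 1, m8 = 0, m15 = 1

m1 = x4 NOR x1 = 0 NOR 1 = 0
m2 = m1 AND x1 = 0 AND 1 = 0
m3 = m2 NAND x2 = 0 NAND 1 = 1
m4 = m3 XOR x3 = 1 XOR 0 = 1
m5 = m1 OR m4 = 0 OR 1 = 1
m7 = m4 NAND x2 = 1 NAND 1 = 0
m8 = m3 NOR x3 = 1 NOR 0 = 0
m9 = m5 XNOR m2 = 1 XNOR 0 = 0
m15 = m7 NAND m9 = 0 NAND 0 = 1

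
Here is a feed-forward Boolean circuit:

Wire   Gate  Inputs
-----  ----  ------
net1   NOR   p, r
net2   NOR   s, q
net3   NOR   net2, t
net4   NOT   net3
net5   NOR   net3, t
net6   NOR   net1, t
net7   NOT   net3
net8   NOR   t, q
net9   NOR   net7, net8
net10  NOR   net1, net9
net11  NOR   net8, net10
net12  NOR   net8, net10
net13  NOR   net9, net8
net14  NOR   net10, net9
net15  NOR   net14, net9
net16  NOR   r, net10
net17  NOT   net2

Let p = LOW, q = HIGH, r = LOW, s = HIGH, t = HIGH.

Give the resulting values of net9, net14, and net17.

net9 = LOW, net14 = HIGH, net17 = HIGH

net1 = p NOR r = LOW NOR LOW = HIGH
net2 = s NOR q = HIGH NOR HIGH = LOW
net3 = net2 NOR t = LOW NOR HIGH = LOW
net7 = NOT net3 = NOT LOW = HIGH
net8 = t NOR q = HIGH NOR HIGH = LOW
net9 = net7 NOR net8 = HIGH NOR LOW = LOW
net10 = net1 NOR net9 = HIGH NOR LOW = LOW
net14 = net10 NOR net9 = LOW NOR LOW = HIGH
net17 = NOT net2 = NOT LOW = HIGH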